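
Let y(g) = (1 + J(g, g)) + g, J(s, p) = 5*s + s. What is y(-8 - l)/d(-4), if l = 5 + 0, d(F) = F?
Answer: 45/2 ≈ 22.500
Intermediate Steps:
J(s, p) = 6*s
l = 5
y(g) = 1 + 7*g (y(g) = (1 + 6*g) + g = 1 + 7*g)
y(-8 - l)/d(-4) = (1 + 7*(-8 - 1*5))/(-4) = (1 + 7*(-8 - 5))*(-¼) = (1 + 7*(-13))*(-¼) = (1 - 91)*(-¼) = -90*(-¼) = 45/2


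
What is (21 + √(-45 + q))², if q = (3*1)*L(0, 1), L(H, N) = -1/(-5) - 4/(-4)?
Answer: 1998/5 + 126*I*√115/5 ≈ 399.6 + 270.24*I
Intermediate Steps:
L(H, N) = 6/5 (L(H, N) = -1*(-⅕) - 4*(-¼) = ⅕ + 1 = 6/5)
q = 18/5 (q = (3*1)*(6/5) = 3*(6/5) = 18/5 ≈ 3.6000)
(21 + √(-45 + q))² = (21 + √(-45 + 18/5))² = (21 + √(-207/5))² = (21 + 3*I*√115/5)²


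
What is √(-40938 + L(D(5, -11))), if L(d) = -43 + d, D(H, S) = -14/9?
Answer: I*√368843/3 ≈ 202.44*I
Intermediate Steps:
D(H, S) = -14/9 (D(H, S) = -14*⅑ = -14/9)
√(-40938 + L(D(5, -11))) = √(-40938 + (-43 - 14/9)) = √(-40938 - 401/9) = √(-368843/9) = I*√368843/3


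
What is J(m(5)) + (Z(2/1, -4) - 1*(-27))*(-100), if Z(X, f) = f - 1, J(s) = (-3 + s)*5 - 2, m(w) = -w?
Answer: -2242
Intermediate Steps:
J(s) = -17 + 5*s (J(s) = (-15 + 5*s) - 2 = -17 + 5*s)
Z(X, f) = -1 + f
J(m(5)) + (Z(2/1, -4) - 1*(-27))*(-100) = (-17 + 5*(-1*5)) + ((-1 - 4) - 1*(-27))*(-100) = (-17 + 5*(-5)) + (-5 + 27)*(-100) = (-17 - 25) + 22*(-100) = -42 - 2200 = -2242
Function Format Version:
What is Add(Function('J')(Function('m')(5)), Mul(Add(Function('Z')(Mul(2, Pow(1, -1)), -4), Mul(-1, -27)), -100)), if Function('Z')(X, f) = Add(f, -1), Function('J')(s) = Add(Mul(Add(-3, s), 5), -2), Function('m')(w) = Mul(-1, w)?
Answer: -2242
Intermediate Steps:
Function('J')(s) = Add(-17, Mul(5, s)) (Function('J')(s) = Add(Add(-15, Mul(5, s)), -2) = Add(-17, Mul(5, s)))
Function('Z')(X, f) = Add(-1, f)
Add(Function('J')(Function('m')(5)), Mul(Add(Function('Z')(Mul(2, Pow(1, -1)), -4), Mul(-1, -27)), -100)) = Add(Add(-17, Mul(5, Mul(-1, 5))), Mul(Add(Add(-1, -4), Mul(-1, -27)), -100)) = Add(Add(-17, Mul(5, -5)), Mul(Add(-5, 27), -100)) = Add(Add(-17, -25), Mul(22, -100)) = Add(-42, -2200) = -2242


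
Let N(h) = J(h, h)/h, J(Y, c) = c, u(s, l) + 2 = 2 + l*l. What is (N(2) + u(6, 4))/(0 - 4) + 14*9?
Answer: 487/4 ≈ 121.75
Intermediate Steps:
u(s, l) = l**2 (u(s, l) = -2 + (2 + l*l) = -2 + (2 + l**2) = l**2)
N(h) = 1 (N(h) = h/h = 1)
(N(2) + u(6, 4))/(0 - 4) + 14*9 = (1 + 4**2)/(0 - 4) + 14*9 = (1 + 16)/(-4) + 126 = 17*(-1/4) + 126 = -17/4 + 126 = 487/4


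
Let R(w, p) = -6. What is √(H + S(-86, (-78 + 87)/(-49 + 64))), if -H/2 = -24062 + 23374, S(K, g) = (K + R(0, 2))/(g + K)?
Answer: 2*√62770281/427 ≈ 37.109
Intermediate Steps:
S(K, g) = (-6 + K)/(K + g) (S(K, g) = (K - 6)/(g + K) = (-6 + K)/(K + g))
H = 1376 (H = -2*(-24062 + 23374) = -2*(-688) = 1376)
√(H + S(-86, (-78 + 87)/(-49 + 64))) = √(1376 + (-6 - 86)/(-86 + (-78 + 87)/(-49 + 64))) = √(1376 - 92/(-86 + 9/15)) = √(1376 - 92/(-86 + 9*(1/15))) = √(1376 - 92/(-86 + ⅗)) = √(1376 - 92/(-427/5)) = √(1376 - 5/427*(-92)) = √(1376 + 460/427) = √(588012/427) = 2*√62770281/427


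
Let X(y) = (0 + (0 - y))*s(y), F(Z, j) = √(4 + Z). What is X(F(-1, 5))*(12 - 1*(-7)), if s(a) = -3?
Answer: 57*√3 ≈ 98.727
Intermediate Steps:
X(y) = 3*y (X(y) = (0 + (0 - y))*(-3) = (0 - y)*(-3) = -y*(-3) = 3*y)
X(F(-1, 5))*(12 - 1*(-7)) = (3*√(4 - 1))*(12 - 1*(-7)) = (3*√3)*(12 + 7) = (3*√3)*19 = 57*√3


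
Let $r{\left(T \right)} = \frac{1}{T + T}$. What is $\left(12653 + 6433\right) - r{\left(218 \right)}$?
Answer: $\frac{8321495}{436} \approx 19086.0$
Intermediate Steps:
$r{\left(T \right)} = \frac{1}{2 T}$
$\left(12653 + 6433\right) - r{\left(218 \right)} = \left(12653 + 6433\right) - \frac{1}{2 \cdot 218} = 19086 - \frac{1}{2} \cdot \frac{1}{218} = 19086 - \frac{1}{436} = \frac{8321495}{436}$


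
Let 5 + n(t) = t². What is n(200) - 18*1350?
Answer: 15695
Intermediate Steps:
n(t) = -5 + t²
n(200) - 18*1350 = (-5 + 200²) - 18*1350 = (-5 + 40000) - 24300 = 39995 - 24300 = 15695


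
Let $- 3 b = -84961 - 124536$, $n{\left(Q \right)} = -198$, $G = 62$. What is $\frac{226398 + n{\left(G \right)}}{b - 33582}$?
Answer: $\frac{678600}{108751} \approx 6.2399$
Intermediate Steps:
$b = \frac{209497}{3}$ ($b = - \frac{-84961 - 124536}{3} = \left(- \frac{1}{3}\right) \left(-209497\right) = \frac{209497}{3} \approx 69832.0$)
$\frac{226398 + n{\left(G \right)}}{b - 33582} = \frac{226398 - 198}{\frac{209497}{3} - 33582} = \frac{226200}{\frac{108751}{3}} = 226200 \cdot \frac{3}{108751} = \frac{678600}{108751}$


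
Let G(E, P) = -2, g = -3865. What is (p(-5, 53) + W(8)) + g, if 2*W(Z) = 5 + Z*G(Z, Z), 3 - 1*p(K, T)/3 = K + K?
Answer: -7663/2 ≈ -3831.5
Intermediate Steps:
p(K, T) = 9 - 6*K (p(K, T) = 9 - 3*(K + K) = 9 - 6*K)
W(Z) = 5/2 - Z (W(Z) = (5 + Z*(-2))/2 = (5 - 2*Z)/2 = 5/2 - Z)
(p(-5, 53) + W(8)) + g = ((9 - 6*(-5)) + (5/2 - 1*8)) - 3865 = ((9 + 30) + (5/2 - 8)) - 3865 = (39 - 11/2) - 3865 = 67/2 - 3865 = -7663/2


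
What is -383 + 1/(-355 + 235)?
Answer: -45961/120 ≈ -383.01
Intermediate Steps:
-383 + 1/(-355 + 235) = -383 + 1/(-120) = -383 - 1/120 = -45961/120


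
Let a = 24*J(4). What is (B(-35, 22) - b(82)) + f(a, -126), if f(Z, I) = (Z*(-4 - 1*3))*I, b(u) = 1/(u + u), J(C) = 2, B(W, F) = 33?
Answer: 6948515/164 ≈ 42369.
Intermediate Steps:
a = 48 (a = 24*2 = 48)
b(u) = 1/(2*u)
f(Z, I) = -7*I*Z (f(Z, I) = (Z*(-4 - 3))*I = (Z*(-7))*I = (-7*Z)*I = -7*I*Z)
(B(-35, 22) - b(82)) + f(a, -126) = (33 - 1/(2*82)) - 7*(-126)*48 = (33 - 1/(2*82)) + 42336 = (33 - 1*1/164) + 42336 = (33 - 1/164) + 42336 = 5411/164 + 42336 = 6948515/164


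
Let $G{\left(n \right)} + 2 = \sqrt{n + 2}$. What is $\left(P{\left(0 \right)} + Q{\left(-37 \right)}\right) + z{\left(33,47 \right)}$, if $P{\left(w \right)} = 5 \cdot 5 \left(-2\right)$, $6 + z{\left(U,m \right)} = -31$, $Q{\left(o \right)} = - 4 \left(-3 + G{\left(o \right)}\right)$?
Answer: $-67 - 4 i \sqrt{35} \approx -67.0 - 23.664 i$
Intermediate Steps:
$G{\left(n \right)} = -2 + \sqrt{2 + n}$ ($G{\left(n \right)} = -2 + \sqrt{n + 2} = -2 + \sqrt{2 + n}$)
$Q{\left(o \right)} = 20 - 4 \sqrt{2 + o}$ ($Q{\left(o \right)} = - 4 \left(-3 + \left(-2 + \sqrt{2 + o}\right)\right) = - 4 \left(-5 + \sqrt{2 + o}\right) = 20 - 4 \sqrt{2 + o}$)
$z{\left(U,m \right)} = -37$ ($z{\left(U,m \right)} = -6 - 31 = -37$)
$P{\left(w \right)} = -50$ ($P{\left(w \right)} = 25 \left(-2\right) = -50$)
$\left(P{\left(0 \right)} + Q{\left(-37 \right)}\right) + z{\left(33,47 \right)} = \left(-50 + \left(20 - 4 \sqrt{2 - 37}\right)\right) - 37 = \left(-50 + \left(20 - 4 \sqrt{-35}\right)\right) - 37 = \left(-50 + \left(20 - 4 i \sqrt{35}\right)\right) - 37 = \left(-30 - 4 i \sqrt{35}\right) - 37 = -67 - 4 i \sqrt{35}$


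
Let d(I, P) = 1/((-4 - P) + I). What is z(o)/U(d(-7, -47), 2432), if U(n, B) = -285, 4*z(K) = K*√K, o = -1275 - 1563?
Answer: 473*I*√2838/190 ≈ 132.62*I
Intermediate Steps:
o = -2838
z(K) = K^(3/2)/4 (z(K) = (K*√K)/4 = K^(3/2)/4)
d(I, P) = 1/(-4 + I - P)
z(o)/U(d(-7, -47), 2432) = ((-2838)^(3/2)/4)/(-285) = ((-2838*I*√2838)/4)*(-1/285) = -1419*I*√2838/2*(-1/285) = 473*I*√2838/190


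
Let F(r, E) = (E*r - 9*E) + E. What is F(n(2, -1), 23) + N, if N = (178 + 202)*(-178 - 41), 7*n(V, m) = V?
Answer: -583782/7 ≈ -83397.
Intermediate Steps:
n(V, m) = V/7
F(r, E) = -8*E + E*r (F(r, E) = (-9*E + E*r) + E = -8*E + E*r)
N = -83220 (N = 380*(-219) = -83220)
F(n(2, -1), 23) + N = 23*(-8 + (⅐)*2) - 83220 = 23*(-8 + 2/7) - 83220 = 23*(-54/7) - 83220 = -1242/7 - 83220 = -583782/7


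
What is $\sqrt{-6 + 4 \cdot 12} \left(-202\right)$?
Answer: $- 202 \sqrt{42} \approx -1309.1$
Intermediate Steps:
$\sqrt{-6 + 4 \cdot 12} \left(-202\right) = \sqrt{-6 + 48} \left(-202\right) = \sqrt{42} \left(-202\right) = - 202 \sqrt{42}$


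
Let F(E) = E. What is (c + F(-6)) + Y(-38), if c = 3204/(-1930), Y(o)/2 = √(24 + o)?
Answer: -7392/965 + 2*I*√14 ≈ -7.6601 + 7.4833*I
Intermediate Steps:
Y(o) = 2*√(24 + o)
c = -1602/965 (c = 3204*(-1/1930) = -1602/965 ≈ -1.6601)
(c + F(-6)) + Y(-38) = (-1602/965 - 6) + 2*√(24 - 38) = -7392/965 + 2*√(-14) = -7392/965 + 2*(I*√14) = -7392/965 + 2*I*√14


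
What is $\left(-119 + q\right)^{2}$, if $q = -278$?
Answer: $157609$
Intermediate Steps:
$\left(-119 + q\right)^{2} = \left(-119 - 278\right)^{2} = \left(-397\right)^{2} = 157609$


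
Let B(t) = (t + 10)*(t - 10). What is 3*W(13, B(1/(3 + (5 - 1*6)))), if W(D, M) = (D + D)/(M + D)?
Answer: -312/347 ≈ -0.89914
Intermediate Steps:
B(t) = (-10 + t)*(10 + t) (B(t) = (10 + t)*(-10 + t) = (-10 + t)*(10 + t))
W(D, M) = 2*D/(D + M) (W(D, M) = (2*D)/(D + M) = 2*D/(D + M))
3*W(13, B(1/(3 + (5 - 1*6)))) = 3*(2*13/(13 + (-100 + (1/(3 + (5 - 1*6)))**2))) = 3*(2*13/(13 + (-100 + (1/(3 + (5 - 6)))**2))) = 3*(2*13/(13 + (-100 + (1/(3 - 1))**2))) = 3*(2*13/(13 + (-100 + (1/2)**2))) = 3*(2*13/(13 + (-100 + 1/4))) = 3*(2*13/(13 - 399/4)) = 3*(2*13/(-347/4)) = 3*(2*13*(-4/347)) = 3*(-104/347) = -312/347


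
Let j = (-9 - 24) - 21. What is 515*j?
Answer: -27810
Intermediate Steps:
j = -54 (j = -33 - 21 = -54)
515*j = 515*(-54) = -27810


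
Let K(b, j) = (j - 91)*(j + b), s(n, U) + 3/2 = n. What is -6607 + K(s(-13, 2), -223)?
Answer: 67968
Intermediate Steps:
s(n, U) = -3/2 + n
K(b, j) = (-91 + j)*(b + j)
-6607 + K(s(-13, 2), -223) = -6607 + ((-223)**2 - 91*(-3/2 - 13) - 91*(-223) + (-3/2 - 13)*(-223)) = -6607 + (49729 - 91*(-29/2) + 20293 - 29/2*(-223)) = -6607 + (49729 + 2639/2 + 20293 + 6467/2) = -6607 + 74575 = 67968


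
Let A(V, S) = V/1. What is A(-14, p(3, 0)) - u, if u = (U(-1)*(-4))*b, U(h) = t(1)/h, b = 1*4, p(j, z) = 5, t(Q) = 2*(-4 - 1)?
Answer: 146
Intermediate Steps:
t(Q) = -10 (t(Q) = 2*(-5) = -10)
b = 4
U(h) = -10/h
A(V, S) = V (A(V, S) = V*1 = V)
u = -160 (u = (-10/(-1)*(-4))*4 = (-10*(-1)*(-4))*4 = (10*(-4))*4 = -40*4 = -160)
A(-14, p(3, 0)) - u = -14 - 1*(-160) = -14 + 160 = 146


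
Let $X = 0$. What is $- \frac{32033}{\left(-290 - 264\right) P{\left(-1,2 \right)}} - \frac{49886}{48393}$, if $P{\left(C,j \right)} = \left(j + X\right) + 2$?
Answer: $\frac{1439625593}{107238888} \approx 13.424$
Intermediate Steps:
$P{\left(C,j \right)} = 2 + j$ ($P{\left(C,j \right)} = \left(j + 0\right) + 2 = j + 2 = 2 + j$)
$- \frac{32033}{\left(-290 - 264\right) P{\left(-1,2 \right)}} - \frac{49886}{48393} = - \frac{32033}{\left(-290 - 264\right) \left(2 + 2\right)} - \frac{49886}{48393} = - \frac{32033}{\left(-290 - 264\right) 4} - \frac{49886}{48393} = - \frac{32033}{\left(-554\right) 4} - \frac{49886}{48393} = - \frac{32033}{-2216} - \frac{49886}{48393} = \left(-32033\right) \left(- \frac{1}{2216}\right) - \frac{49886}{48393} = \frac{32033}{2216} - \frac{49886}{48393} = \frac{1439625593}{107238888}$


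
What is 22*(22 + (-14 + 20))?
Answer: 616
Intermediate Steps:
22*(22 + (-14 + 20)) = 22*(22 + 6) = 22*28 = 616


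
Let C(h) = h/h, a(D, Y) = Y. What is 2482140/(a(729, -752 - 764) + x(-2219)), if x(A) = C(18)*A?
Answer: -165476/249 ≈ -664.56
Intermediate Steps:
C(h) = 1
x(A) = A (x(A) = 1*A = A)
2482140/(a(729, -752 - 764) + x(-2219)) = 2482140/((-752 - 764) - 2219) = 2482140/(-1516 - 2219) = 2482140/(-3735) = 2482140*(-1/3735) = -165476/249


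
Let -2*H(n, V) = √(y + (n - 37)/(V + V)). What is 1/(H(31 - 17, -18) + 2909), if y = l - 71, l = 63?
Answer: 418896/1218568729 + 12*I*√265/1218568729 ≈ 0.00034376 + 1.6031e-7*I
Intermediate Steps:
y = -8 (y = 63 - 71 = -8)
H(n, V) = -√(-8 + (-37 + n)/(2*V))/2 (H(n, V) = -√(-8 + (n - 37)/(V + V))/2 = -√(-8 + (-37 + n)/((2*V)))/2 = -√(-8 + (-37 + n)*(1/(2*V)))/2 = -√(-8 + (-37 + n)/(2*V))/2)
1/(H(31 - 17, -18) + 2909) = 1/(-√2*√(-1*(37 - (31 - 17) + 16*(-18))/(-18))/4 + 2909) = 1/(-√2*√(-1*(-1/18)*(37 - 1*14 - 288))/4 + 2909) = 1/(-√2*√(-1*(-1/18)*(37 - 14 - 288))/4 + 2909) = 1/(-√2*√(-1*(-1/18)*(-265))/4 + 2909) = 1/(-√2*√(-265/18)/4 + 2909) = 1/(-√2*I*√530/6/4 + 2909) = 1/(-I*√265/12 + 2909) = 1/(2909 - I*√265/12)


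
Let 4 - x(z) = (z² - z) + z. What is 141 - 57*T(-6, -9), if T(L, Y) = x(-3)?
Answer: 426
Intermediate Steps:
x(z) = 4 - z² (x(z) = 4 - ((z² - z) + z) = 4 - z²)
T(L, Y) = -5 (T(L, Y) = 4 - 1*(-3)² = 4 - 1*9 = 4 - 9 = -5)
141 - 57*T(-6, -9) = 141 - 57*(-5) = 141 + 285 = 426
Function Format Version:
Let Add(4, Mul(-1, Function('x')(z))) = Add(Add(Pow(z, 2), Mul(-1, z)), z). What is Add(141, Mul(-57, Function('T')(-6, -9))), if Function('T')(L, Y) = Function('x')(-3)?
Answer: 426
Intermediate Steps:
Function('x')(z) = Add(4, Mul(-1, Pow(z, 2))) (Function('x')(z) = Add(4, Mul(-1, Add(Add(Pow(z, 2), Mul(-1, z)), z))) = Add(4, Mul(-1, Pow(z, 2))))
Function('T')(L, Y) = -5 (Function('T')(L, Y) = Add(4, Mul(-1, Pow(-3, 2))) = Add(4, Mul(-1, 9)) = Add(4, -9) = -5)
Add(141, Mul(-57, Function('T')(-6, -9))) = Add(141, Mul(-57, -5)) = Add(141, 285) = 426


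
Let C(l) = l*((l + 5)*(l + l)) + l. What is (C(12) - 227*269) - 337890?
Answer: -394045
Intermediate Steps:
C(l) = l + 2*l²*(5 + l) (C(l) = l*((5 + l)*(2*l)) + l = l*(2*l*(5 + l)) + l = 2*l²*(5 + l) + l = l + 2*l²*(5 + l))
(C(12) - 227*269) - 337890 = (12*(1 + 2*12² + 10*12) - 227*269) - 337890 = (12*(1 + 2*144 + 120) - 61063) - 337890 = (12*(1 + 288 + 120) - 61063) - 337890 = (12*409 - 61063) - 337890 = (4908 - 61063) - 337890 = -56155 - 337890 = -394045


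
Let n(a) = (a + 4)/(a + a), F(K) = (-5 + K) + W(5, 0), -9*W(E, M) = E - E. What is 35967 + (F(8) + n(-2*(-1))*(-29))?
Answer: 71853/2 ≈ 35927.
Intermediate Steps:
W(E, M) = 0 (W(E, M) = -(E - E)/9 = -⅑*0 = 0)
F(K) = -5 + K (F(K) = (-5 + K) + 0 = -5 + K)
n(a) = (4 + a)/(2*a) (n(a) = (4 + a)/((2*a)) = (4 + a)*(1/(2*a)) = (4 + a)/(2*a))
35967 + (F(8) + n(-2*(-1))*(-29)) = 35967 + ((-5 + 8) + ((4 - 2*(-1))/(2*((-2*(-1)))))*(-29)) = 35967 + (3 + ((½)*(4 + 2)/2)*(-29)) = 35967 + (3 + ((½)*(½)*6)*(-29)) = 35967 + (3 + (3/2)*(-29)) = 35967 + (3 - 87/2) = 35967 - 81/2 = 71853/2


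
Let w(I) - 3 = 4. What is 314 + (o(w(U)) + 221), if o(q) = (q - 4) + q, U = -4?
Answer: 545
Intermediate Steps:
w(I) = 7 (w(I) = 3 + 4 = 7)
o(q) = -4 + 2*q (o(q) = (-4 + q) + q = -4 + 2*q)
314 + (o(w(U)) + 221) = 314 + ((-4 + 2*7) + 221) = 314 + ((-4 + 14) + 221) = 314 + (10 + 221) = 314 + 231 = 545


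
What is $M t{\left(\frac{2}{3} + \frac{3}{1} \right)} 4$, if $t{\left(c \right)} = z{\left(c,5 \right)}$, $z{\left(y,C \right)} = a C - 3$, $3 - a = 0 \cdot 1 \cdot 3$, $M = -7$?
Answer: $-336$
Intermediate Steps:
$a = 3$ ($a = 3 - 0 \cdot 1 \cdot 3 = 3 - 0 \cdot 3 = 3 - 0 = 3 + 0 = 3$)
$z{\left(y,C \right)} = -3 + 3 C$ ($z{\left(y,C \right)} = 3 C - 3 = -3 + 3 C$)
$t{\left(c \right)} = 12$ ($t{\left(c \right)} = -3 + 3 \cdot 5 = -3 + 15 = 12$)
$M t{\left(\frac{2}{3} + \frac{3}{1} \right)} 4 = \left(-7\right) 12 \cdot 4 = \left(-84\right) 4 = -336$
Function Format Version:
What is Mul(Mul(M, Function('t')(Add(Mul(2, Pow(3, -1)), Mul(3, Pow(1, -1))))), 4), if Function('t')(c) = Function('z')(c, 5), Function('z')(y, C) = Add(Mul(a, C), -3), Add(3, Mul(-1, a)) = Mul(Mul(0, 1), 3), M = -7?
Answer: -336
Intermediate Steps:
a = 3 (a = Add(3, Mul(-1, Mul(Mul(0, 1), 3))) = Add(3, Mul(-1, Mul(0, 3))) = Add(3, Mul(-1, 0)) = Add(3, 0) = 3)
Function('z')(y, C) = Add(-3, Mul(3, C)) (Function('z')(y, C) = Add(Mul(3, C), -3) = Add(-3, Mul(3, C)))
Function('t')(c) = 12 (Function('t')(c) = Add(-3, Mul(3, 5)) = Add(-3, 15) = 12)
Mul(Mul(M, Function('t')(Add(Mul(2, Pow(3, -1)), Mul(3, Pow(1, -1))))), 4) = Mul(Mul(-7, 12), 4) = Mul(-84, 4) = -336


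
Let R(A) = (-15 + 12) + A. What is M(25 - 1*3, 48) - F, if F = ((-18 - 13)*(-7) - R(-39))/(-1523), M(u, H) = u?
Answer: 33765/1523 ≈ 22.170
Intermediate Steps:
R(A) = -3 + A
F = -259/1523 (F = ((-18 - 13)*(-7) - (-3 - 39))/(-1523) = (-31*(-7) - 1*(-42))*(-1/1523) = (217 + 42)*(-1/1523) = 259*(-1/1523) = -259/1523 ≈ -0.17006)
M(25 - 1*3, 48) - F = (25 - 1*3) - 1*(-259/1523) = (25 - 3) + 259/1523 = 22 + 259/1523 = 33765/1523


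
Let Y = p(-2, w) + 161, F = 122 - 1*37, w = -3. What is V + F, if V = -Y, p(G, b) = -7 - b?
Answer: -72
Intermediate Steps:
F = 85 (F = 122 - 37 = 85)
Y = 157 (Y = (-7 - 1*(-3)) + 161 = (-7 + 3) + 161 = -4 + 161 = 157)
V = -157 (V = -1*157 = -157)
V + F = -157 + 85 = -72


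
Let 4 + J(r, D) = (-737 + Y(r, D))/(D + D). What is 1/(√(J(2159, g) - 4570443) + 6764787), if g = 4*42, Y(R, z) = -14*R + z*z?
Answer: 757656144/5125382945292305 - 4*I*√3583236839/5125382945292305 ≈ 1.4782e-7 - 4.6717e-11*I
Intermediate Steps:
Y(R, z) = z² - 14*R (Y(R, z) = -14*R + z² = z² - 14*R)
g = 168
J(r, D) = -4 + (-737 + D² - 14*r)/(2*D) (J(r, D) = -4 + (-737 + (D² - 14*r))/(D + D) = -4 + (-737 + D² - 14*r)/((2*D)) = -4 + (-737 + D² - 14*r)*(1/(2*D)) = -4 + (-737 + D² - 14*r)/(2*D))
1/(√(J(2159, g) - 4570443) + 6764787) = 1/(√((½)*(-737 + 168² - 14*2159 - 8*168)/168 - 4570443) + 6764787) = 1/(√((½)*(1/168)*(-737 + 28224 - 30226 - 1344) - 4570443) + 6764787) = 1/(√((½)*(1/168)*(-4083) - 4570443) + 6764787) = 1/(√(-1361/112 - 4570443) + 6764787) = 1/(√(-511890977/112) + 6764787) = 1/(I*√3583236839/28 + 6764787) = 1/(6764787 + I*√3583236839/28)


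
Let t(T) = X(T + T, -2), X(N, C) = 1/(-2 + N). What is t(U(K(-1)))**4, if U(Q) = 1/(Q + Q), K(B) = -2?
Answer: 16/625 ≈ 0.025600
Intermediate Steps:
U(Q) = 1/(2*Q)
t(T) = 1/(-2 + 2*T) (t(T) = 1/(-2 + (T + T)) = 1/(-2 + 2*T))
t(U(K(-1)))**4 = (1/(2*(-1 + (1/2)/(-2))))**4 = (1/(2*(-1 + (1/2)*(-1/2))))**4 = (1/(2*(-1 - 1/4)))**4 = (1/(2*(-5/4)))**4 = ((1/2)*(-4/5))**4 = (-2/5)**4 = 16/625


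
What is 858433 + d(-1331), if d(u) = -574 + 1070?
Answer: 858929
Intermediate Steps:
d(u) = 496
858433 + d(-1331) = 858433 + 496 = 858929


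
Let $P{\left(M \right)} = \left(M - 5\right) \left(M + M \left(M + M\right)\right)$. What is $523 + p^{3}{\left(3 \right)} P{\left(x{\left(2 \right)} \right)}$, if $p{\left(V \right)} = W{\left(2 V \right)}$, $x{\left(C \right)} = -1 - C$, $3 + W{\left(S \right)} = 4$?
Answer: $403$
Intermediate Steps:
$W{\left(S \right)} = 1$ ($W{\left(S \right)} = -3 + 4 = 1$)
$p{\left(V \right)} = 1$
$P{\left(M \right)} = \left(-5 + M\right) \left(M + 2 M^{2}\right)$ ($P{\left(M \right)} = \left(-5 + M\right) \left(M + M 2 M\right) = \left(-5 + M\right) \left(M + 2 M^{2}\right)$)
$523 + p^{3}{\left(3 \right)} P{\left(x{\left(2 \right)} \right)} = 523 + 1^{3} \left(-1 - 2\right) \left(-5 - 9 \left(-1 - 2\right) + 2 \left(-1 - 2\right)^{2}\right) = 523 + 1 \left(-1 - 2\right) \left(-5 - 9 \left(-1 - 2\right) + 2 \left(-1 - 2\right)^{2}\right) = 523 + 1 \left(- 3 \left(-5 - -27 + 2 \left(-3\right)^{2}\right)\right) = 523 + 1 \left(- 3 \left(-5 + 27 + 2 \cdot 9\right)\right) = 523 + 1 \left(- 3 \left(-5 + 27 + 18\right)\right) = 523 + 1 \left(\left(-3\right) 40\right) = 523 + 1 \left(-120\right) = 523 - 120 = 403$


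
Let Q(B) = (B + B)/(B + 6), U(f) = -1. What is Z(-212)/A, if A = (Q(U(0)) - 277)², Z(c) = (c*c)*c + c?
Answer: -238208500/1923769 ≈ -123.82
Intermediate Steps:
Q(B) = 2*B/(6 + B) (Q(B) = (2*B)/(6 + B) = 2*B/(6 + B))
Z(c) = c + c³ (Z(c) = c²*c + c = c³ + c = c + c³)
A = 1923769/25 (A = (2*(-1)/(6 - 1) - 277)² = (2*(-1)/5 - 277)² = (2*(-1)*(⅕) - 277)² = (-⅖ - 277)² = (-1387/5)² = 1923769/25 ≈ 76951.)
Z(-212)/A = (-212 + (-212)³)/(1923769/25) = (-212 - 9528128)*(25/1923769) = -9528340*25/1923769 = -238208500/1923769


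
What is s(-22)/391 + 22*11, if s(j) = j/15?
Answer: 1419308/5865 ≈ 242.00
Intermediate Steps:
s(j) = j/15 (s(j) = j*(1/15) = j/15)
s(-22)/391 + 22*11 = ((1/15)*(-22))/391 + 22*11 = -22/15*1/391 + 242 = -22/5865 + 242 = 1419308/5865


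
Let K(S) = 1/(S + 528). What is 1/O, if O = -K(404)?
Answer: -932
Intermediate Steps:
K(S) = 1/(528 + S)
O = -1/932 (O = -1/(528 + 404) = -1/932 ≈ -0.0010730)
1/O = 1/(-1/932) = -932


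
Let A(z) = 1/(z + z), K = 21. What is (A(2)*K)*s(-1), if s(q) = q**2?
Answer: 21/4 ≈ 5.2500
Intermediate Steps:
A(z) = 1/(2*z)
(A(2)*K)*s(-1) = (((1/2)/2)*21)*(-1)**2 = (((1/2)*(1/2))*21)*1 = ((1/4)*21)*1 = (21/4)*1 = 21/4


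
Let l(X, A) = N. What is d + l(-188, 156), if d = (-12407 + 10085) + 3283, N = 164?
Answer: 1125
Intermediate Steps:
l(X, A) = 164
d = 961 (d = -2322 + 3283 = 961)
d + l(-188, 156) = 961 + 164 = 1125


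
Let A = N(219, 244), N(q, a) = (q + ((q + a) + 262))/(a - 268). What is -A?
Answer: 118/3 ≈ 39.333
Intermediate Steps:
N(q, a) = (262 + a + 2*q)/(-268 + a) (N(q, a) = (q + ((a + q) + 262))/(-268 + a) = (q + (262 + a + q))/(-268 + a) = (262 + a + 2*q)/(-268 + a))
A = -118/3 (A = (262 + 244 + 2*219)/(-268 + 244) = (262 + 244 + 438)/(-24) = -1/24*944 = -118/3 ≈ -39.333)
-A = -1*(-118/3) = 118/3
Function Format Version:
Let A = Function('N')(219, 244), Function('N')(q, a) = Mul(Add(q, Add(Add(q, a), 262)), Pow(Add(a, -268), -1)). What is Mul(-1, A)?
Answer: Rational(118, 3) ≈ 39.333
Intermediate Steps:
Function('N')(q, a) = Mul(Pow(Add(-268, a), -1), Add(262, a, Mul(2, q))) (Function('N')(q, a) = Mul(Add(q, Add(Add(a, q), 262)), Pow(Add(-268, a), -1)) = Mul(Add(q, Add(262, a, q)), Pow(Add(-268, a), -1)) = Mul(Add(262, a, Mul(2, q)), Pow(Add(-268, a), -1)) = Mul(Pow(Add(-268, a), -1), Add(262, a, Mul(2, q))))
A = Rational(-118, 3) (A = Mul(Pow(Add(-268, 244), -1), Add(262, 244, Mul(2, 219))) = Mul(Pow(-24, -1), Add(262, 244, 438)) = Mul(Rational(-1, 24), 944) = Rational(-118, 3) ≈ -39.333)
Mul(-1, A) = Mul(-1, Rational(-118, 3)) = Rational(118, 3)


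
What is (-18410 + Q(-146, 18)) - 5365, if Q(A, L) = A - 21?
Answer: -23942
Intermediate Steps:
Q(A, L) = -21 + A
(-18410 + Q(-146, 18)) - 5365 = (-18410 + (-21 - 146)) - 5365 = (-18410 - 167) - 5365 = -18577 - 5365 = -23942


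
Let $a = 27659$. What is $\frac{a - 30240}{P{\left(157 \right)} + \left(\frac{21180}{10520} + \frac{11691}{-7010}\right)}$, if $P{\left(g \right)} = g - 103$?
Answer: $- \frac{2379204515}{50096541} \approx -47.492$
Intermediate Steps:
$P{\left(g \right)} = -103 + g$
$\frac{a - 30240}{P{\left(157 \right)} + \left(\frac{21180}{10520} + \frac{11691}{-7010}\right)} = \frac{27659 - 30240}{\left(-103 + 157\right) + \left(\frac{21180}{10520} + \frac{11691}{-7010}\right)} = - \frac{2581}{54 + \left(21180 \cdot \frac{1}{10520} + 11691 \left(- \frac{1}{7010}\right)\right)} = - \frac{2581}{54 + \left(\frac{1059}{526} - \frac{11691}{7010}\right)} = - \frac{2581}{54 + \frac{318531}{921815}} = - \frac{2581}{\frac{50096541}{921815}} = \left(-2581\right) \frac{921815}{50096541} = - \frac{2379204515}{50096541}$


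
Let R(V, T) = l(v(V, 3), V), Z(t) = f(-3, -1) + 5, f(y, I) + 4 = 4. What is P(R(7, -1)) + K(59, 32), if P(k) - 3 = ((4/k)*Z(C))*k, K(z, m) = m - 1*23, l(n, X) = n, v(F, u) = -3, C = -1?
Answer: 32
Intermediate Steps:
f(y, I) = 0 (f(y, I) = -4 + 4 = 0)
K(z, m) = -23 + m (K(z, m) = m - 23 = -23 + m)
Z(t) = 5 (Z(t) = 0 + 5 = 5)
R(V, T) = -3
P(k) = 23 (P(k) = 3 + ((4/k)*5)*k = 3 + (20/k)*k = 3 + 20 = 23)
P(R(7, -1)) + K(59, 32) = 23 + (-23 + 32) = 23 + 9 = 32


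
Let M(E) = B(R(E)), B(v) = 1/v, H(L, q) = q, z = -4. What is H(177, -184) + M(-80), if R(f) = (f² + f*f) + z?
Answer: -2354463/12796 ≈ -184.00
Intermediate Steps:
R(f) = -4 + 2*f² (R(f) = (f² + f*f) - 4 = (f² + f²) - 4 = 2*f² - 4 = -4 + 2*f²)
M(E) = 1/(-4 + 2*E²)
H(177, -184) + M(-80) = -184 + 1/(2*(-2 + (-80)²)) = -184 + 1/(2*(-2 + 6400)) = -184 + (½)/6398 = -184 + (½)*(1/6398) = -184 + 1/12796 = -2354463/12796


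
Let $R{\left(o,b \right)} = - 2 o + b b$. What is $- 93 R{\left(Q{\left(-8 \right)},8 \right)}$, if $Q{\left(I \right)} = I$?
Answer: $-7440$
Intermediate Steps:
$R{\left(o,b \right)} = b^{2} - 2 o$ ($R{\left(o,b \right)} = - 2 o + b^{2} = b^{2} - 2 o$)
$- 93 R{\left(Q{\left(-8 \right)},8 \right)} = - 93 \left(8^{2} - -16\right) = - 93 \left(64 + 16\right) = \left(-93\right) 80 = -7440$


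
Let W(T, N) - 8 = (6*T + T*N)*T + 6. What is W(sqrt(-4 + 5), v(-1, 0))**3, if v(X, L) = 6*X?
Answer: 2744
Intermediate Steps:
W(T, N) = 14 + T*(6*T + N*T) (W(T, N) = 8 + ((6*T + T*N)*T + 6) = 8 + ((6*T + N*T)*T + 6) = 8 + (T*(6*T + N*T) + 6) = 8 + (6 + T*(6*T + N*T)) = 14 + T*(6*T + N*T))
W(sqrt(-4 + 5), v(-1, 0))**3 = (14 + 6*(sqrt(-4 + 5))**2 + (6*(-1))*(sqrt(-4 + 5))**2)**3 = (14 + 6*(sqrt(1))**2 - 6*(sqrt(1))**2)**3 = (14 + 6*1**2 - 6*1**2)**3 = (14 + 6*1 - 6*1)**3 = (14 + 6 - 6)**3 = 14**3 = 2744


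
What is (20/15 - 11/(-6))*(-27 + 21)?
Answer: -19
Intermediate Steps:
(20/15 - 11/(-6))*(-27 + 21) = (20*(1/15) - 11*(-1/6))*(-6) = (4/3 + 11/6)*(-6) = (19/6)*(-6) = -19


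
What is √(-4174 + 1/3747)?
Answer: I*√58602993819/3747 ≈ 64.606*I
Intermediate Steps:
√(-4174 + 1/3747) = √(-15639977/3747) = I*√58602993819/3747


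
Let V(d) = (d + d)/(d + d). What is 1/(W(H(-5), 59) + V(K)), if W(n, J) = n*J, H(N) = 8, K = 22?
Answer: 1/473 ≈ 0.0021142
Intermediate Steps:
W(n, J) = J*n
V(d) = 1 (V(d) = (2*d)/((2*d)) = (2*d)*(1/(2*d)) = 1)
1/(W(H(-5), 59) + V(K)) = 1/(59*8 + 1) = 1/(472 + 1) = 1/473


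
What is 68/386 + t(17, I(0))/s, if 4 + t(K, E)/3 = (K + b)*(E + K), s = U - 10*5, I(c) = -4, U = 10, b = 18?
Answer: -259769/7720 ≈ -33.649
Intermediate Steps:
s = -40 (s = 10 - 10*5 = 10 - 50 = -40)
t(K, E) = -12 + 3*(18 + K)*(E + K) (t(K, E) = -12 + 3*((K + 18)*(E + K)) = -12 + 3*((18 + K)*(E + K)) = -12 + 3*(18 + K)*(E + K))
68/386 + t(17, I(0))/s = 68/386 + (-12 + 3*17² + 54*(-4) + 54*17 + 3*(-4)*17)/(-40) = 68*(1/386) + (-12 + 3*289 - 216 + 918 - 204)*(-1/40) = 34/193 + (-12 + 867 - 216 + 918 - 204)*(-1/40) = 34/193 + 1353*(-1/40) = 34/193 - 1353/40 = -259769/7720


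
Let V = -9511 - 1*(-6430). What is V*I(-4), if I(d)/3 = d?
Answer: 36972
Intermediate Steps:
I(d) = 3*d
V = -3081 (V = -9511 + 6430 = -3081)
V*I(-4) = -9243*(-4) = -3081*(-12) = 36972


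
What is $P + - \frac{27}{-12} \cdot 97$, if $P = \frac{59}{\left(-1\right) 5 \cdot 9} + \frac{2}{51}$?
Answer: $\frac{663953}{3060} \approx 216.98$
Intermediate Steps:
$P = - \frac{973}{765}$ ($P = \frac{59}{\left(-1\right) 45} + 2 \cdot \frac{1}{51} = \frac{59}{-45} + \frac{2}{51} = 59 \left(- \frac{1}{45}\right) + \frac{2}{51} = - \frac{59}{45} + \frac{2}{51} = - \frac{973}{765} \approx -1.2719$)
$P + - \frac{27}{-12} \cdot 97 = - \frac{973}{765} + - \frac{27}{-12} \cdot 97 = - \frac{973}{765} + \left(-27\right) \left(- \frac{1}{12}\right) 97 = - \frac{973}{765} + \frac{9}{4} \cdot 97 = - \frac{973}{765} + \frac{873}{4} = \frac{663953}{3060}$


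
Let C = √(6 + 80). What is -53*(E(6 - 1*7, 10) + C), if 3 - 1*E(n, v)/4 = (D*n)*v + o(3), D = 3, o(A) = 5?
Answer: -5936 - 53*√86 ≈ -6427.5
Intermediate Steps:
C = √86 ≈ 9.2736
E(n, v) = -8 - 12*n*v (E(n, v) = 12 - 4*((3*n)*v + 5) = 12 - 4*(3*n*v + 5) = 12 - 4*(5 + 3*n*v) = 12 + (-20 - 12*n*v) = -8 - 12*n*v)
-53*(E(6 - 1*7, 10) + C) = -53*((-8 - 12*(6 - 1*7)*10) + √86) = -53*((-8 - 12*(6 - 7)*10) + √86) = -53*((-8 - 12*(-1)*10) + √86) = -53*((-8 + 120) + √86) = -53*(112 + √86) = -5936 - 53*√86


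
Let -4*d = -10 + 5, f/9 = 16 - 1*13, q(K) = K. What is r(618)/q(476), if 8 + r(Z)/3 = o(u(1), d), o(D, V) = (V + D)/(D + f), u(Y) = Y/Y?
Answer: -2661/53312 ≈ -0.049914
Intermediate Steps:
u(Y) = 1
f = 27 (f = 9*(16 - 1*13) = 9*(16 - 13) = 9*3 = 27)
d = 5/4 (d = -(-10 + 5)/4 = -¼*(-5) = 5/4 ≈ 1.2500)
o(D, V) = (D + V)/(27 + D) (o(D, V) = (V + D)/(D + 27) = (D + V)/(27 + D))
r(Z) = -2661/112 (r(Z) = -24 + 3*((1 + 5/4)/(27 + 1)) = -24 + 3*((9/4)/28) = -24 + 3*((1/28)*(9/4)) = -24 + 3*(9/112) = -24 + 27/112 = -2661/112)
r(618)/q(476) = -2661/112/476 = -2661/112*1/476 = -2661/53312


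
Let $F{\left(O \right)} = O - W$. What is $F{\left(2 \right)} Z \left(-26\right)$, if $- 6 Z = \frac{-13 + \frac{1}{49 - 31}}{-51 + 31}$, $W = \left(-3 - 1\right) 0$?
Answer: $\frac{3029}{540} \approx 5.6093$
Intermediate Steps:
$W = 0$ ($W = \left(-4\right) 0 = 0$)
$F{\left(O \right)} = O$ ($F{\left(O \right)} = O - 0 = O + 0 = O$)
$Z = - \frac{233}{2160}$ ($Z = - \frac{\left(-13 + \frac{1}{49 - 31}\right) \frac{1}{-51 + 31}}{6} = - \frac{\left(-13 + \frac{1}{18}\right) \frac{1}{-20}}{6} = - \frac{\left(-13 + \frac{1}{18}\right) \left(- \frac{1}{20}\right)}{6} = - \frac{\left(- \frac{233}{18}\right) \left(- \frac{1}{20}\right)}{6} = \left(- \frac{1}{6}\right) \frac{233}{360} = - \frac{233}{2160} \approx -0.10787$)
$F{\left(2 \right)} Z \left(-26\right) = 2 \left(- \frac{233}{2160}\right) \left(-26\right) = \left(- \frac{233}{1080}\right) \left(-26\right) = \frac{3029}{540}$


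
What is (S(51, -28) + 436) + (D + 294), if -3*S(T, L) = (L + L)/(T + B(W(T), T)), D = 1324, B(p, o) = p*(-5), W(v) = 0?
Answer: 314318/153 ≈ 2054.4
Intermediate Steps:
B(p, o) = -5*p
S(T, L) = -2*L/(3*T) (S(T, L) = -(L + L)/(3*(T - 5*0)) = -2*L/(3*(T + 0)) = -2*L/(3*T))
(S(51, -28) + 436) + (D + 294) = (-2/3*(-28)/51 + 436) + (1324 + 294) = (-2/3*(-28)*1/51 + 436) + 1618 = (56/153 + 436) + 1618 = 66764/153 + 1618 = 314318/153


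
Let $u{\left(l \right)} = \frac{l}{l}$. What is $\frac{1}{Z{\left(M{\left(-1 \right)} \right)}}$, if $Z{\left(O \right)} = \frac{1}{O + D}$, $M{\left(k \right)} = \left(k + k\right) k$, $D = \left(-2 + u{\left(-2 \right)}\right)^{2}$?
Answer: $3$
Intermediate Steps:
$u{\left(l \right)} = 1$
$D = 1$ ($D = \left(-2 + 1\right)^{2} = \left(-1\right)^{2} = 1$)
$M{\left(k \right)} = 2 k^{2}$ ($M{\left(k \right)} = 2 k k = 2 k^{2}$)
$Z{\left(O \right)} = \frac{1}{1 + O}$ ($Z{\left(O \right)} = \frac{1}{O + 1} = \frac{1}{1 + O}$)
$\frac{1}{Z{\left(M{\left(-1 \right)} \right)}} = \frac{1}{\frac{1}{1 + 2 \left(-1\right)^{2}}} = \frac{1}{\frac{1}{1 + 2 \cdot 1}} = \frac{1}{\frac{1}{1 + 2}} = \frac{1}{\frac{1}{3}} = 3$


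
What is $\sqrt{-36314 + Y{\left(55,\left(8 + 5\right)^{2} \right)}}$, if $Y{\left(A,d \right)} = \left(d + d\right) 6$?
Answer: $i \sqrt{34286} \approx 185.16 i$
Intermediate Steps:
$Y{\left(A,d \right)} = 12 d$ ($Y{\left(A,d \right)} = 2 d 6 = 12 d$)
$\sqrt{-36314 + Y{\left(55,\left(8 + 5\right)^{2} \right)}} = \sqrt{-36314 + 12 \left(8 + 5\right)^{2}} = \sqrt{-36314 + 12 \cdot 13^{2}} = \sqrt{-36314 + 12 \cdot 169} = \sqrt{-36314 + 2028} = \sqrt{-34286} = i \sqrt{34286}$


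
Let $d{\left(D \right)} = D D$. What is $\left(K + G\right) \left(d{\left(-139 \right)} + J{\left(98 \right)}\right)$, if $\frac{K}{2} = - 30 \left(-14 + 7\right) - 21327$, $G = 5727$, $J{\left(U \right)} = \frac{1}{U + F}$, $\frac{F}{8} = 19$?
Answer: $- \frac{176337973257}{250} \approx -7.0535 \cdot 10^{8}$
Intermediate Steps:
$F = 152$ ($F = 8 \cdot 19 = 152$)
$J{\left(U \right)} = \frac{1}{152 + U}$ ($J{\left(U \right)} = \frac{1}{U + 152} = \frac{1}{152 + U}$)
$K = -42234$ ($K = 2 \left(- 30 \left(-14 + 7\right) - 21327\right) = 2 \left(\left(-30\right) \left(-7\right) - 21327\right) = 2 \left(210 - 21327\right) = 2 \left(-21117\right) = -42234$)
$d{\left(D \right)} = D^{2}$
$\left(K + G\right) \left(d{\left(-139 \right)} + J{\left(98 \right)}\right) = \left(-42234 + 5727\right) \left(\left(-139\right)^{2} + \frac{1}{152 + 98}\right) = - 36507 \left(19321 + \frac{1}{250}\right) = \left(-36507\right) \frac{4830251}{250} = - \frac{176337973257}{250}$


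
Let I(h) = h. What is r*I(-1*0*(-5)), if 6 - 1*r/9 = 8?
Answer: 0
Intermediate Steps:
r = -18 (r = 54 - 9*8 = 54 - 72 = -18)
r*I(-1*0*(-5)) = -18*(-1*0)*(-5) = -0*(-5) = -18*0 = 0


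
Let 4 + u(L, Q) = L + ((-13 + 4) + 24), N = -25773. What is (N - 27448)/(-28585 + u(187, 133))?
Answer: 53221/28387 ≈ 1.8748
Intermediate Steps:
u(L, Q) = 11 + L (u(L, Q) = -4 + (L + ((-13 + 4) + 24)) = -4 + (L + (-9 + 24)) = -4 + (L + 15) = -4 + (15 + L) = 11 + L)
(N - 27448)/(-28585 + u(187, 133)) = (-25773 - 27448)/(-28585 + (11 + 187)) = -53221/(-28585 + 198) = -53221/(-28387) = -53221*(-1/28387) = 53221/28387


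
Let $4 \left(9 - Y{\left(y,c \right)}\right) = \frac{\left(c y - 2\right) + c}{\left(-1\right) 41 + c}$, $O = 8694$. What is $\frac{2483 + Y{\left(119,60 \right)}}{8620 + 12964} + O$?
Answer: $\frac{7130840345}{820192} \approx 8694.1$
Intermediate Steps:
$Y{\left(y,c \right)} = 9 - \frac{-2 + c + c y}{4 \left(-41 + c\right)}$ ($Y{\left(y,c \right)} = 9 - \frac{\left(\left(c y - 2\right) + c\right) \frac{1}{\left(-1\right) 41 + c}}{4} = 9 - \frac{\left(\left(-2 + c y\right) + c\right) \frac{1}{-41 + c}}{4} = 9 - \frac{\left(-2 + c + c y\right) \frac{1}{-41 + c}}{4} = 9 - \frac{\frac{1}{-41 + c} \left(-2 + c + c y\right)}{4} = 9 - \frac{-2 + c + c y}{4 \left(-41 + c\right)}$)
$\frac{2483 + Y{\left(119,60 \right)}}{8620 + 12964} + O = \frac{2483 + \frac{-1474 + 35 \cdot 60 - 60 \cdot 119}{4 \left(-41 + 60\right)}}{8620 + 12964} + 8694 = \frac{2483 + \frac{-1474 + 2100 - 7140}{4 \cdot 19}}{21584} + 8694 = \left(2483 + \frac{1}{4} \cdot \frac{1}{19} \left(-6514\right)\right) \frac{1}{21584} + 8694 = \left(2483 - \frac{3257}{38}\right) \frac{1}{21584} + 8694 = \frac{91097}{38} \cdot \frac{1}{21584} + 8694 = \frac{91097}{820192} + 8694 = \frac{7130840345}{820192}$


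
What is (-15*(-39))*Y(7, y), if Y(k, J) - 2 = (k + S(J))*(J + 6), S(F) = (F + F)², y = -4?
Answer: 84240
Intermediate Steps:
S(F) = 4*F² (S(F) = (2*F)² = 4*F²)
Y(k, J) = 2 + (6 + J)*(k + 4*J²) (Y(k, J) = 2 + (k + 4*J²)*(J + 6) = 2 + (k + 4*J²)*(6 + J) = 2 + (6 + J)*(k + 4*J²))
(-15*(-39))*Y(7, y) = (-15*(-39))*(2 + 4*(-4)³ + 6*7 + 24*(-4)² - 4*7) = 585*(2 + 4*(-64) + 42 + 24*16 - 28) = 585*(2 - 256 + 42 + 384 - 28) = 585*144 = 84240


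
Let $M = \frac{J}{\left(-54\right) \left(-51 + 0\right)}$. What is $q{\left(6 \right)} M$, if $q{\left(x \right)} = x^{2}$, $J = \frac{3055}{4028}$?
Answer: $\frac{3055}{308142} \approx 0.0099143$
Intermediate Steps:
$J = \frac{3055}{4028}$ ($J = 3055 \cdot \frac{1}{4028} = \frac{3055}{4028} \approx 0.75844$)
$M = \frac{3055}{11093112}$ ($M = \frac{3055}{4028 \left(- 54 \left(-51 + 0\right)\right)} = \frac{3055}{4028 \left(\left(-54\right) \left(-51\right)\right)} = \frac{3055}{4028 \cdot 2754} = \frac{3055}{4028} \cdot \frac{1}{2754} = \frac{3055}{11093112} \approx 0.0002754$)
$q{\left(6 \right)} M = 6^{2} \cdot \frac{3055}{11093112} = 36 \cdot \frac{3055}{11093112} = \frac{3055}{308142}$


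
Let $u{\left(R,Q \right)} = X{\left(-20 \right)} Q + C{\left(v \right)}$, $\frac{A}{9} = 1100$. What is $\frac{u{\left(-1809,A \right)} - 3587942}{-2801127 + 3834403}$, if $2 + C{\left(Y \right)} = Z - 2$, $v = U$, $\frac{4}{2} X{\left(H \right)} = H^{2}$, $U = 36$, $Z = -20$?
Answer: $- \frac{803983}{516638} \approx -1.5562$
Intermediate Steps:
$X{\left(H \right)} = \frac{H^{2}}{2}$
$v = 36$
$C{\left(Y \right)} = -24$ ($C{\left(Y \right)} = -2 - 22 = -24$)
$A = 9900$ ($A = 9 \cdot 1100 = 9900$)
$u{\left(R,Q \right)} = -24 + 200 Q$ ($u{\left(R,Q \right)} = \frac{\left(-20\right)^{2}}{2} Q - 24 = \frac{1}{2} \cdot 400 Q - 24 = 200 Q - 24 = -24 + 200 Q$)
$\frac{u{\left(-1809,A \right)} - 3587942}{-2801127 + 3834403} = \frac{\left(-24 + 200 \cdot 9900\right) - 3587942}{-2801127 + 3834403} = \frac{\left(-24 + 1980000\right) - 3587942}{1033276} = \left(1979976 - 3587942\right) \frac{1}{1033276} = \left(-1607966\right) \frac{1}{1033276} = - \frac{803983}{516638}$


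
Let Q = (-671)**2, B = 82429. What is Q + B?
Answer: 532670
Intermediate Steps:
Q = 450241
Q + B = 450241 + 82429 = 532670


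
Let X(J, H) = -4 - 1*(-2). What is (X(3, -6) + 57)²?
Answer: 3025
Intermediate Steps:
X(J, H) = -2 (X(J, H) = -4 + 2 = -2)
(X(3, -6) + 57)² = (-2 + 57)² = 55² = 3025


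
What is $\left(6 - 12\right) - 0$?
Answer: $-6$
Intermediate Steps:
$\left(6 - 12\right) - 0 = \left(6 - 12\right) + 0 = -6 + 0 = -6$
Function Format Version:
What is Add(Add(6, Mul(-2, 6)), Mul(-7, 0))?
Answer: -6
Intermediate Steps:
Add(Add(6, Mul(-2, 6)), Mul(-7, 0)) = Add(Add(6, -12), 0) = Add(-6, 0) = -6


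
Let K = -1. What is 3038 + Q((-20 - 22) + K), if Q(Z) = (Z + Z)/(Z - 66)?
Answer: 331228/109 ≈ 3038.8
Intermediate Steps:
Q(Z) = 2*Z/(-66 + Z) (Q(Z) = (2*Z)/(-66 + Z) = 2*Z/(-66 + Z))
3038 + Q((-20 - 22) + K) = 3038 + 2*((-20 - 22) - 1)/(-66 + ((-20 - 22) - 1)) = 3038 + 2*(-42 - 1)/(-66 + (-42 - 1)) = 3038 + 2*(-43)/(-66 - 43) = 3038 + 2*(-43)/(-109) = 3038 + 2*(-43)*(-1/109) = 3038 + 86/109 = 331228/109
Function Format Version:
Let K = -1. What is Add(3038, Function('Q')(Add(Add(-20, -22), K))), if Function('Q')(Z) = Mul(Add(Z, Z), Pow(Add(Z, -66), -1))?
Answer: Rational(331228, 109) ≈ 3038.8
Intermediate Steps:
Function('Q')(Z) = Mul(2, Z, Pow(Add(-66, Z), -1)) (Function('Q')(Z) = Mul(Mul(2, Z), Pow(Add(-66, Z), -1)) = Mul(2, Z, Pow(Add(-66, Z), -1)))
Add(3038, Function('Q')(Add(Add(-20, -22), K))) = Add(3038, Mul(2, Add(Add(-20, -22), -1), Pow(Add(-66, Add(Add(-20, -22), -1)), -1))) = Add(3038, Mul(2, Add(-42, -1), Pow(Add(-66, Add(-42, -1)), -1))) = Add(3038, Mul(2, -43, Pow(Add(-66, -43), -1))) = Add(3038, Mul(2, -43, Pow(-109, -1))) = Add(3038, Mul(2, -43, Rational(-1, 109))) = Add(3038, Rational(86, 109)) = Rational(331228, 109)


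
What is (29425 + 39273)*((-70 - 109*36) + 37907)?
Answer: 2329755274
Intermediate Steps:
(29425 + 39273)*((-70 - 109*36) + 37907) = 68698*((-70 - 3924) + 37907) = 68698*(-3994 + 37907) = 68698*33913 = 2329755274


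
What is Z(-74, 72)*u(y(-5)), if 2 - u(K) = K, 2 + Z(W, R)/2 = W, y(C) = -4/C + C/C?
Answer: -152/5 ≈ -30.400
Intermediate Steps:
y(C) = 1 - 4/C (y(C) = -4/C + 1 = 1 - 4/C)
Z(W, R) = -4 + 2*W
u(K) = 2 - K
Z(-74, 72)*u(y(-5)) = (-4 + 2*(-74))*(2 - (-4 - 5)/(-5)) = (-4 - 148)*(2 - (-1)*(-9)/5) = -152*(2 - 1*9/5) = -152*(2 - 9/5) = -152*⅕ = -152/5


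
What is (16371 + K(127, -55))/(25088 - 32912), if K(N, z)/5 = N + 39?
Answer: -17201/7824 ≈ -2.1985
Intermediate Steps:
K(N, z) = 195 + 5*N (K(N, z) = 5*(N + 39) = 5*(39 + N) = 195 + 5*N)
(16371 + K(127, -55))/(25088 - 32912) = (16371 + (195 + 5*127))/(25088 - 32912) = (16371 + (195 + 635))/(-7824) = (16371 + 830)*(-1/7824) = 17201*(-1/7824) = -17201/7824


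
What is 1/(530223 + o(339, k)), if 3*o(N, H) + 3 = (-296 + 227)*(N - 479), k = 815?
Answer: 1/533442 ≈ 1.8746e-6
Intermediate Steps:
o(N, H) = 11016 - 23*N (o(N, H) = -1 + ((-296 + 227)*(N - 479))/3 = -1 + (-69*(-479 + N))/3 = -1 + (33051 - 69*N)/3 = -1 + (11017 - 23*N) = 11016 - 23*N)
1/(530223 + o(339, k)) = 1/(530223 + (11016 - 23*339)) = 1/(530223 + (11016 - 7797)) = 1/(530223 + 3219) = 1/533442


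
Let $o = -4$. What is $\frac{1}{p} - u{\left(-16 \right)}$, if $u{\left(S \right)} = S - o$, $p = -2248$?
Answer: $\frac{26975}{2248} \approx 12.0$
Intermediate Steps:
$u{\left(S \right)} = 4 + S$ ($u{\left(S \right)} = S - -4 = S + 4 = 4 + S$)
$\frac{1}{p} - u{\left(-16 \right)} = \frac{1}{-2248} - \left(4 - 16\right) = - \frac{1}{2248} - -12 = - \frac{1}{2248} + 12 = \frac{26975}{2248}$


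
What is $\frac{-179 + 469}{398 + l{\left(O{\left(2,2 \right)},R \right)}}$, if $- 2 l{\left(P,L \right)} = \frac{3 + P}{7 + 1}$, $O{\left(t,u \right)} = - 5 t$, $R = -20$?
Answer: $\frac{928}{1275} \approx 0.72784$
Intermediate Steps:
$l{\left(P,L \right)} = - \frac{3}{16} - \frac{P}{16}$ ($l{\left(P,L \right)} = - \frac{\left(3 + P\right) \frac{1}{7 + 1}}{2} = - \frac{\left(3 + P\right) \frac{1}{8}}{2} = - \frac{\frac{3}{8} + \frac{P}{8}}{2} = - \frac{3}{16} - \frac{P}{16}$)
$\frac{-179 + 469}{398 + l{\left(O{\left(2,2 \right)},R \right)}} = \frac{-179 + 469}{398 - \left(\frac{3}{16} + \frac{\left(-5\right) 2}{16}\right)} = \frac{290}{398 - - \frac{7}{16}} = \frac{290}{398 + \left(- \frac{3}{16} + \frac{5}{8}\right)} = \frac{290}{398 + \frac{7}{16}} = \frac{290}{\frac{6375}{16}} = 290 \cdot \frac{16}{6375} = \frac{928}{1275}$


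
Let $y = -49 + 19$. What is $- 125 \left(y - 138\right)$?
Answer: $21000$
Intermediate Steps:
$y = -30$
$- 125 \left(y - 138\right) = - 125 \left(-30 - 138\right) = \left(-125\right) \left(-168\right) = 21000$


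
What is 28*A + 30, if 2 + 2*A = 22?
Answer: 310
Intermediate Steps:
A = 10 (A = -1 + (½)*22 = -1 + 11 = 10)
28*A + 30 = 28*10 + 30 = 280 + 30 = 310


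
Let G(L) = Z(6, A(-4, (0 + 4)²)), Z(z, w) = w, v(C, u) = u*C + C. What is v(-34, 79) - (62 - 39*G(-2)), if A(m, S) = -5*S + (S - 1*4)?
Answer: -5434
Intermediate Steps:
v(C, u) = C + C*u (v(C, u) = C*u + C = C + C*u)
A(m, S) = -4 - 4*S (A(m, S) = -5*S + (S - 4) = -5*S + (-4 + S) = -4 - 4*S)
G(L) = -68 (G(L) = -4 - 4*(0 + 4)² = -4 - 4*4² = -4 - 4*16 = -4 - 64 = -68)
v(-34, 79) - (62 - 39*G(-2)) = -34*(1 + 79) - (62 - 39*(-68)) = -34*80 - (62 + 2652) = -2720 - 1*2714 = -2720 - 2714 = -5434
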